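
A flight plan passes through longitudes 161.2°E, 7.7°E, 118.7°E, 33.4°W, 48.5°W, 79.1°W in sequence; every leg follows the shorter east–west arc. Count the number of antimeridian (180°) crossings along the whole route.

0

Leg 1: +161.2° → +7.7°, shortest Δλ = -153.5° (west) — does not cross 180°.
Leg 2: +7.7° → +118.7°, shortest Δλ = 111.0° (east) — does not cross 180°.
Leg 3: +118.7° → -33.4°, shortest Δλ = -152.1° (west) — does not cross 180°.
Leg 4: -33.4° → -48.5°, shortest Δλ = -15.1° (west) — does not cross 180°.
Leg 5: -48.5° → -79.1°, shortest Δλ = -30.6° (west) — does not cross 180°.
Total crossings: 0.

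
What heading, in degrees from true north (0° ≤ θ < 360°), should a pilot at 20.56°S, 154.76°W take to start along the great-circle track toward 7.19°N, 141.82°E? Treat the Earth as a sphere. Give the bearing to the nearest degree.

Δλ = 141.82 − -154.76 = 296.58°; wrapped into (−180°, 180°]: -63.42°.
θ = atan2( sin Δλ · cos φ₂ , cos φ₁ · sin φ₂ − sin φ₁ · cos φ₂ · cos Δλ )
  = atan2(-0.88728, 0.27309) = -72.892° → normalised to [0°, 360°): 287.108°.

287°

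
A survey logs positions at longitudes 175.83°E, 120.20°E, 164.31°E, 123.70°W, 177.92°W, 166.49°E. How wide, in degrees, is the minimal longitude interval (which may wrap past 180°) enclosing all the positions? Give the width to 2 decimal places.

Sort the longitudes: -177.92°, -123.70°, +120.20°, +164.31°, +166.49°, +175.83°.
Eastward gaps between consecutive values (wrapping around): 54.22°, 243.90°, 44.11°, 2.18°, 9.34°, 6.25°.
Largest gap = 243.90° ⇒ minimal covering band is its complement: 360° − 243.90° = 116.10°.
Band runs from +120.20° eastward to -123.70°, crossing the antimeridian.

116.10°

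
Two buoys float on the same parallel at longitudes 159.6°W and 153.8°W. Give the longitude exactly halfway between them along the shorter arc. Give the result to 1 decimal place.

Signed shortest Δλ from -159.6° to -153.8° is +5.8°.
Midpoint longitude = -159.6° + (+5.8°)/2 = -159.6° + 2.9° = -156.7°.

156.7°W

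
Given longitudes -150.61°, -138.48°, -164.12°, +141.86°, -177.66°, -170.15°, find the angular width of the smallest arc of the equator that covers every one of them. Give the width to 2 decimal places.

79.66°

Sort the longitudes: -177.66°, -170.15°, -164.12°, -150.61°, -138.48°, +141.86°.
Eastward gaps between consecutive values (wrapping around): 7.51°, 6.03°, 13.51°, 12.13°, 280.34°, 40.48°.
Largest gap = 280.34° ⇒ minimal covering band is its complement: 360° − 280.34° = 79.66°.
Band runs from +141.86° eastward to -138.48°, crossing the antimeridian.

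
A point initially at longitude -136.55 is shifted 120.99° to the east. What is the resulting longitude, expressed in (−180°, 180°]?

-15.56°

Start at -136.55°; shift +120.99° → -15.56°.
-15.56° already lies in (−180°, 180°].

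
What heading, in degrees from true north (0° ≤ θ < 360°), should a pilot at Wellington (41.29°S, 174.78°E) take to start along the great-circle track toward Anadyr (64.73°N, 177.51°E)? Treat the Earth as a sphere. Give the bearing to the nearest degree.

Δλ = 177.51 − 174.78 = 2.73°.
θ = atan2( sin Δλ · cos φ₂ , cos φ₁ · sin φ₂ − sin φ₁ · cos φ₂ · cos Δλ )
  = atan2(0.02033, 0.96085) = 1.212° → normalised to [0°, 360°): 1.212°.

1°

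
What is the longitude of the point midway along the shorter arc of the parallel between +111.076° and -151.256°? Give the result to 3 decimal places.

Signed shortest Δλ from +111.076° to -151.256° is +97.668°.
Midpoint longitude = +111.076° + (+97.668°)/2 = +111.076° + 48.834° = +159.910°.
(The naïve average (+111.076 + -151.256)/2 = -20.09° is on the wrong side of the globe.)

+159.910°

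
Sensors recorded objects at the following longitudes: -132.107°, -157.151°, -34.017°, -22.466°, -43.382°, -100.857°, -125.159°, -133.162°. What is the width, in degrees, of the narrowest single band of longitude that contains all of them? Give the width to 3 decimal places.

134.685°

Sort the longitudes: -157.151°, -133.162°, -132.107°, -125.159°, -100.857°, -43.382°, -34.017°, -22.466°.
Eastward gaps between consecutive values (wrapping around): 23.989°, 1.055°, 6.948°, 24.302°, 57.475°, 9.365°, 11.551°, 225.315°.
Largest gap = 225.315° ⇒ minimal covering band is its complement: 360° − 225.315° = 134.685°.
Band runs from -157.151° eastward to -22.466°.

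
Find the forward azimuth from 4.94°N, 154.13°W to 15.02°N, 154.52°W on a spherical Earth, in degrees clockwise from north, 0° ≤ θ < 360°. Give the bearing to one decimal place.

Δλ = -154.52 − -154.13 = -0.39°.
θ = atan2( sin Δλ · cos φ₂ , cos φ₁ · sin φ₂ − sin φ₁ · cos φ₂ · cos Δλ )
  = atan2(-0.00657, 0.17502) = -2.151° → normalised to [0°, 360°): 357.849°.

357.8°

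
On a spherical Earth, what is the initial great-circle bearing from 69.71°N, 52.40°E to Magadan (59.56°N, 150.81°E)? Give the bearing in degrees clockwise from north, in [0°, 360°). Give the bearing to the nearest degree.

54°

Δλ = 150.81 − 52.40 = 98.41°.
θ = atan2( sin Δλ · cos φ₂ , cos φ₁ · sin φ₂ − sin φ₁ · cos φ₂ · cos Δλ )
  = atan2(0.50119, 0.36847) = 53.677° → normalised to [0°, 360°): 53.677°.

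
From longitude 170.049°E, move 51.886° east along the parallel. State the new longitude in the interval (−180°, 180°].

138.065°W

Start at +170.049°; shift +51.886° → +221.935°.
+221.935° lies outside (−180°, 180°]; subtract 360° → -138.065°.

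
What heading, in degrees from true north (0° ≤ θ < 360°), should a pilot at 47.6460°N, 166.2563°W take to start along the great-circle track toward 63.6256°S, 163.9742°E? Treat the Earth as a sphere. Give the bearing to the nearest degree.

194°

Δλ = 163.9742 − -166.2563 = 330.2305°; wrapped into (−180°, 180°]: -29.7695°.
θ = atan2( sin Δλ · cos φ₂ , cos φ₁ · sin φ₂ − sin φ₁ · cos φ₂ · cos Δλ )
  = atan2(-0.22057, -0.88855) = -166.059° → normalised to [0°, 360°): 193.941°.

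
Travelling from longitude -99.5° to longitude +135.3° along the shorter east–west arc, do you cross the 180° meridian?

Naïve |135.3 − -99.5| = 234.8° > 180°, so the shorter arc goes the other way round — across 180°.
Signed shortest Δλ = ((135.3 − -99.5 + 180) mod 360) − 180 = -125.2°.
Going west by 125.2° from -99.5° passes through 180° before reaching +135.3°.

Yes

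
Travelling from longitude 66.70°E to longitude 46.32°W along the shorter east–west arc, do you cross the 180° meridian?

Signed shortest Δλ = ((-46.32 − 66.70 + 180) mod 360) − 180 = -113.02°.
Going west by 113.02° from +66.70° reaches -46.32° without touching 180°.

No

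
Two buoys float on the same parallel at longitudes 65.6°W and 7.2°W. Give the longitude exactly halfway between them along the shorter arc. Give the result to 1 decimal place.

Signed shortest Δλ from -65.6° to -7.2° is +58.4°.
Midpoint longitude = -65.6° + (+58.4°)/2 = -65.6° + 29.2° = -36.4°.

36.4°W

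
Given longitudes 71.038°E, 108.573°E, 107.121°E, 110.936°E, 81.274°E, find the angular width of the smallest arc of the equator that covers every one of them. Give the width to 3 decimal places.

39.898°

Sort the longitudes: +71.038°, +81.274°, +107.121°, +108.573°, +110.936°.
Eastward gaps between consecutive values (wrapping around): 10.236°, 25.847°, 1.452°, 2.363°, 320.102°.
Largest gap = 320.102° ⇒ minimal covering band is its complement: 360° − 320.102° = 39.898°.
Band runs from +71.038° eastward to +110.936°.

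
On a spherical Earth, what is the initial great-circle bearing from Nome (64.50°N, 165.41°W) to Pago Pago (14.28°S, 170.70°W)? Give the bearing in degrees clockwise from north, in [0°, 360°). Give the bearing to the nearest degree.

185°

Δλ = -170.70 − -165.41 = -5.29°.
θ = atan2( sin Δλ · cos φ₂ , cos φ₁ · sin φ₂ − sin φ₁ · cos φ₂ · cos Δλ )
  = atan2(-0.08935, -0.97716) = -174.776° → normalised to [0°, 360°): 185.224°.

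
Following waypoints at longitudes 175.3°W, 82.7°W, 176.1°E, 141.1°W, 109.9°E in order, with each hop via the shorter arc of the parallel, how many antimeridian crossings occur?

Leg 1: -175.3° → -82.7°, shortest Δλ = 92.6° (east) — does not cross 180°.
Leg 2: -82.7° → +176.1°, shortest Δλ = -101.2° (west) — crosses 180°.
Leg 3: +176.1° → -141.1°, shortest Δλ = 42.8° (east) — crosses 180°.
Leg 4: -141.1° → +109.9°, shortest Δλ = -109.0° (west) — crosses 180°.
Total crossings: 3.

3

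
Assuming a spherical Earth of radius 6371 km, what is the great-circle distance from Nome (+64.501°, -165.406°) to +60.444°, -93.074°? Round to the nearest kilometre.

Δλ = -93.074 − -165.406 = 72.332°.
Δφ = 60.444 − 64.501 = -4.057°.
a = sin²(Δφ/2) + cos φ₁ · cos φ₂ · sin²(Δλ/2) = 0.075204.
c = 2·atan2(√a, √(1−a)) = 0.55559 rad → d = 6371·c ≈ 3539.64 km.

3540 km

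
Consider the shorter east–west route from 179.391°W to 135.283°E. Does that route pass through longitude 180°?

Naïve |135.283 − -179.391| = 314.674° > 180°, so the shorter arc goes the other way round — across 180°.
Signed shortest Δλ = ((135.283 − -179.391 + 180) mod 360) − 180 = -45.326°.
Going west by 45.326° from -179.391° passes through 180° before reaching +135.283°.

Yes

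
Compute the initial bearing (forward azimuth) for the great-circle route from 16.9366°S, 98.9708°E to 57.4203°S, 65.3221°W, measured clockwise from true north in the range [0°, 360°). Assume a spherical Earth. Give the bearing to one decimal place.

188.7°

Δλ = -65.3221 − 98.9708 = -164.2929°.
θ = atan2( sin Δλ · cos φ₂ , cos φ₁ · sin φ₂ − sin φ₁ · cos φ₂ · cos Δλ )
  = atan2(-0.14578, -0.95710) = -171.340° → normalised to [0°, 360°): 188.660°.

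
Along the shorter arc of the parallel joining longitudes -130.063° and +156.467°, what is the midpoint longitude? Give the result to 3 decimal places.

-166.798°

Signed shortest Δλ from -130.063° to +156.467° is -73.470°.
Midpoint longitude = -130.063° + (-73.470°)/2 = -130.063° − 36.735° = -166.798°.
(The naïve average (-130.063 + +156.467)/2 = 13.202° is on the wrong side of the globe.)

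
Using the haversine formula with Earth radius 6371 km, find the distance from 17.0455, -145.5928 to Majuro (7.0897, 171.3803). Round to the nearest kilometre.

Δλ = 171.3803 − -145.5928 = 316.9731°; wrapped into (−180°, 180°]: -43.0269°.
Δφ = 7.0897 − 17.0455 = -9.9558°.
a = sin²(Δφ/2) + cos φ₁ · cos φ₂ · sin²(Δλ/2) = 0.135122.
c = 2·atan2(√a, √(1−a)) = 0.75283 rad → d = 6371·c ≈ 4796.29 km.

4796 km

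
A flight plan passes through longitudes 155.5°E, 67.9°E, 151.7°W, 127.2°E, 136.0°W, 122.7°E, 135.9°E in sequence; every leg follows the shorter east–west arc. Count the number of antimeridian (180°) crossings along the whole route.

4

Leg 1: +155.5° → +67.9°, shortest Δλ = -87.6° (west) — does not cross 180°.
Leg 2: +67.9° → -151.7°, shortest Δλ = 140.4° (east) — crosses 180°.
Leg 3: -151.7° → +127.2°, shortest Δλ = -81.1° (west) — crosses 180°.
Leg 4: +127.2° → -136.0°, shortest Δλ = 96.8° (east) — crosses 180°.
Leg 5: -136.0° → +122.7°, shortest Δλ = -101.3° (west) — crosses 180°.
Leg 6: +122.7° → +135.9°, shortest Δλ = 13.2° (east) — does not cross 180°.
Total crossings: 4.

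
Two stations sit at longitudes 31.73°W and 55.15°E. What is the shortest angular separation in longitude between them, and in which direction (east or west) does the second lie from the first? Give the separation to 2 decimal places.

Raw difference: 55.15 − -31.73 = 86.88°.
Normalise into (−180°, 180°]: 86.88° stays 86.88°.
Positive ⇒ the second point lies to the east; separation 86.88°.

86.88° east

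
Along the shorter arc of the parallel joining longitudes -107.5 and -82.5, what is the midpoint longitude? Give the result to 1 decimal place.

Signed shortest Δλ from -107.5° to -82.5° is +25.0°.
Midpoint longitude = -107.5° + (+25.0°)/2 = -107.5° + 12.5° = -95.0°.

-95.0°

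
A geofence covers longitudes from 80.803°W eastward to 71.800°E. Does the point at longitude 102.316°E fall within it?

No

Band width going east from -80.803° to +71.800°: ((71.800 − -80.803) mod 360) = 152.603°.
Offset of +102.316° east of the west edge: ((102.316 − -80.803) mod 360) = 183.119°.
183.119° > 152.603° ⇒ outside.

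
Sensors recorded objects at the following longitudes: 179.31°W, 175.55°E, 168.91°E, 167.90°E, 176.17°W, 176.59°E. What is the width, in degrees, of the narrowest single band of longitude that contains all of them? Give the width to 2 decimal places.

15.93°

Sort the longitudes: -179.31°, -176.17°, +167.90°, +168.91°, +175.55°, +176.59°.
Eastward gaps between consecutive values (wrapping around): 3.14°, 344.07°, 1.01°, 6.64°, 1.04°, 4.10°.
Largest gap = 344.07° ⇒ minimal covering band is its complement: 360° − 344.07° = 15.93°.
Band runs from +167.90° eastward to -176.17°, crossing the antimeridian.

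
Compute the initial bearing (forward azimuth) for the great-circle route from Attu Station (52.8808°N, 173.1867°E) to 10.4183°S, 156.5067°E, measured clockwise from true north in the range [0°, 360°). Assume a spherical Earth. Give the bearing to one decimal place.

198.2°

Δλ = 156.5067 − 173.1867 = -16.6800°.
θ = atan2( sin Δλ · cos φ₂ , cos φ₁ · sin φ₂ − sin φ₁ · cos φ₂ · cos Δλ )
  = atan2(-0.28229, -0.86037) = -161.835° → normalised to [0°, 360°): 198.165°.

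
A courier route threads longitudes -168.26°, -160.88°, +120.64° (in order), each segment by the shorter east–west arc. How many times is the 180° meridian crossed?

Leg 1: -168.26° → -160.88°, shortest Δλ = 7.38° (east) — does not cross 180°.
Leg 2: -160.88° → +120.64°, shortest Δλ = -78.48° (west) — crosses 180°.
Total crossings: 1.

1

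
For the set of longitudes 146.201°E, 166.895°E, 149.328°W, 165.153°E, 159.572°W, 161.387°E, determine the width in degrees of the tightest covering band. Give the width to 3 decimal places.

Sort the longitudes: -159.572°, -149.328°, +146.201°, +161.387°, +165.153°, +166.895°.
Eastward gaps between consecutive values (wrapping around): 10.244°, 295.529°, 15.186°, 3.766°, 1.742°, 33.533°.
Largest gap = 295.529° ⇒ minimal covering band is its complement: 360° − 295.529° = 64.471°.
Band runs from +146.201° eastward to -149.328°, crossing the antimeridian.

64.471°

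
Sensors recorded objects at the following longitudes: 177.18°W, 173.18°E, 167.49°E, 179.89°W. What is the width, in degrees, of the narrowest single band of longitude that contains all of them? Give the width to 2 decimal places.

15.33°

Sort the longitudes: -179.89°, -177.18°, +167.49°, +173.18°.
Eastward gaps between consecutive values (wrapping around): 2.71°, 344.67°, 5.69°, 6.93°.
Largest gap = 344.67° ⇒ minimal covering band is its complement: 360° − 344.67° = 15.33°.
Band runs from +167.49° eastward to -177.18°, crossing the antimeridian.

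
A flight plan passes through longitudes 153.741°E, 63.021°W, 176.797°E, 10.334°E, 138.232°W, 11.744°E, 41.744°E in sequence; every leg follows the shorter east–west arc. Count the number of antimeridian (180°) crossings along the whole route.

2

Leg 1: +153.741° → -63.021°, shortest Δλ = 143.238° (east) — crosses 180°.
Leg 2: -63.021° → +176.797°, shortest Δλ = -120.182° (west) — crosses 180°.
Leg 3: +176.797° → +10.334°, shortest Δλ = -166.463° (west) — does not cross 180°.
Leg 4: +10.334° → -138.232°, shortest Δλ = -148.566° (west) — does not cross 180°.
Leg 5: -138.232° → +11.744°, shortest Δλ = 149.976° (east) — does not cross 180°.
Leg 6: +11.744° → +41.744°, shortest Δλ = 30.0° (east) — does not cross 180°.
Total crossings: 2.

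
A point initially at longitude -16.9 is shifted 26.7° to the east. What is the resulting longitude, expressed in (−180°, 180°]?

Start at -16.9°; shift +26.7° → +9.8°.
+9.8° already lies in (−180°, 180°].

+9.8°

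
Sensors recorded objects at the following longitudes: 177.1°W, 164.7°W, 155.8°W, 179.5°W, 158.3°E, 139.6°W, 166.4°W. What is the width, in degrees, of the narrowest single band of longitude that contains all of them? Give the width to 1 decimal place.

Sort the longitudes: -179.5°, -177.1°, -166.4°, -164.7°, -155.8°, -139.6°, +158.3°.
Eastward gaps between consecutive values (wrapping around): 2.4°, 10.7°, 1.7°, 8.9°, 16.2°, 297.9°, 22.2°.
Largest gap = 297.9° ⇒ minimal covering band is its complement: 360° − 297.9° = 62.1°.
Band runs from +158.3° eastward to -139.6°, crossing the antimeridian.

62.1°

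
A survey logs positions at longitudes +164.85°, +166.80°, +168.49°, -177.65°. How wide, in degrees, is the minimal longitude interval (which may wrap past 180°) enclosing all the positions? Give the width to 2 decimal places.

Sort the longitudes: -177.65°, +164.85°, +166.80°, +168.49°.
Eastward gaps between consecutive values (wrapping around): 342.50°, 1.95°, 1.69°, 13.86°.
Largest gap = 342.50° ⇒ minimal covering band is its complement: 360° − 342.50° = 17.50°.
Band runs from +164.85° eastward to -177.65°, crossing the antimeridian.

17.50°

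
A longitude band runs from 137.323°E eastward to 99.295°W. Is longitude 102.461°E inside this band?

No

Band width going east from +137.323° to -99.295°: ((-99.295 − 137.323) mod 360) = 123.382°.
Offset of +102.461° east of the west edge: ((102.461 − 137.323) mod 360) = 325.138°.
325.138° > 123.382° ⇒ outside.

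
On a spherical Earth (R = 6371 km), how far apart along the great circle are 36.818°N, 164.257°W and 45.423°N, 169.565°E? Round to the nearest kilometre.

2379 km

Δλ = 169.565 − -164.257 = 333.822°; wrapped into (−180°, 180°]: -26.178°.
Δφ = 45.423 − 36.818 = 8.605°.
a = sin²(Δφ/2) + cos φ₁ · cos φ₂ · sin²(Δλ/2) = 0.034445.
c = 2·atan2(√a, √(1−a)) = 0.37335 rad → d = 6371·c ≈ 2378.61 km.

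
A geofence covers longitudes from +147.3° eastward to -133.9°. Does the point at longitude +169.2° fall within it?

Yes

Band width going east from +147.3° to -133.9°: ((-133.9 − 147.3) mod 360) = 78.8°.
Offset of +169.2° east of the west edge: ((169.2 − 147.3) mod 360) = 21.9°.
21.9° ≤ 78.8° ⇒ inside.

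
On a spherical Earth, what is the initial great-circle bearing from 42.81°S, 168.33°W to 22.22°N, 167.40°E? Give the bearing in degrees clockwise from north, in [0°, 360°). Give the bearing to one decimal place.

335.9°

Δλ = 167.40 − -168.33 = 335.73°; wrapped into (−180°, 180°]: -24.27°.
θ = atan2( sin Δλ · cos φ₂ , cos φ₁ · sin φ₂ − sin φ₁ · cos φ₂ · cos Δλ )
  = atan2(-0.38051, 0.85093) = -24.093° → normalised to [0°, 360°): 335.907°.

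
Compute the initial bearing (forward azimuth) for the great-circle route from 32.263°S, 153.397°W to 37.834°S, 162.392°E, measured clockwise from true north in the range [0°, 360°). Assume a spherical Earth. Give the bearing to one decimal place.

Δλ = 162.392 − -153.397 = 315.789°; wrapped into (−180°, 180°]: -44.211°.
θ = atan2( sin Δλ · cos φ₂ , cos φ₁ · sin φ₂ − sin φ₁ · cos φ₂ · cos Δλ )
  = atan2(-0.55072, -0.21648) = -111.459° → normalised to [0°, 360°): 248.541°.

248.5°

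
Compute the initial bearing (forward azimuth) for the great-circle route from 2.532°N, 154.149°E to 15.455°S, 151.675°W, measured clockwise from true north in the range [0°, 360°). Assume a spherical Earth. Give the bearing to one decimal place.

Δλ = -151.675 − 154.149 = -305.824°; wrapped into (−180°, 180°]: 54.176°.
θ = atan2( sin Δλ · cos φ₂ , cos φ₁ · sin φ₂ − sin φ₁ · cos φ₂ · cos Δλ )
  = atan2(0.78150, -0.29114) = 110.433° → normalised to [0°, 360°): 110.433°.

110.4°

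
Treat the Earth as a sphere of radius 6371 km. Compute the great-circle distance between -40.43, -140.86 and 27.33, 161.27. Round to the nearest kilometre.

Δλ = 161.27 − -140.86 = 302.13°; wrapped into (−180°, 180°]: -57.87°.
Δφ = 27.33 − -40.43 = 67.76°.
a = sin²(Δφ/2) + cos φ₁ · cos φ₂ · sin²(Δλ/2) = 0.469048.
c = 2·atan2(√a, √(1−a)) = 1.50885 rad → d = 6371·c ≈ 9612.90 km.

9613 km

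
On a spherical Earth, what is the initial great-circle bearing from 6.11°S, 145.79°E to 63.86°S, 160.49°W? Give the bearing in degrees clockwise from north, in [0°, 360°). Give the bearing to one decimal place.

Δλ = -160.49 − 145.79 = -306.28°; wrapped into (−180°, 180°]: 53.72°.
θ = atan2( sin Δλ · cos φ₂ , cos φ₁ · sin φ₂ − sin φ₁ · cos φ₂ · cos Δλ )
  = atan2(0.35516, -0.86487) = 157.675° → normalised to [0°, 360°): 157.675°.

157.7°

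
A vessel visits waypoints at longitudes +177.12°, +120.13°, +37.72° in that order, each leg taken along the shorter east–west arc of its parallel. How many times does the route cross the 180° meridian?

Leg 1: +177.12° → +120.13°, shortest Δλ = -56.99° (west) — does not cross 180°.
Leg 2: +120.13° → +37.72°, shortest Δλ = -82.41° (west) — does not cross 180°.
Total crossings: 0.

0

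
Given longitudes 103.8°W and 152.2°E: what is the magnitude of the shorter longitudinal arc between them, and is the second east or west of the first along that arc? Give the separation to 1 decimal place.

Raw difference: 152.2 − -103.8 = 256.0°.
Normalise into (−180°, 180°]: 256.0° − 360° = -104.0°.
Negative ⇒ the second point lies to the west; separation 104.0°.

104.0° west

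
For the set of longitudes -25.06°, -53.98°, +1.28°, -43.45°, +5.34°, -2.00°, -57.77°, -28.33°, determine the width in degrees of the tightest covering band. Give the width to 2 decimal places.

Sort the longitudes: -57.77°, -53.98°, -43.45°, -28.33°, -25.06°, -2.00°, +1.28°, +5.34°.
Eastward gaps between consecutive values (wrapping around): 3.79°, 10.53°, 15.12°, 3.27°, 23.06°, 3.28°, 4.06°, 296.89°.
Largest gap = 296.89° ⇒ minimal covering band is its complement: 360° − 296.89° = 63.11°.
Band runs from -57.77° eastward to +5.34°.

63.11°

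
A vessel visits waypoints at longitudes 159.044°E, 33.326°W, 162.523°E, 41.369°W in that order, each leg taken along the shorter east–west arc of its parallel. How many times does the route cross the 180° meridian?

3

Leg 1: +159.044° → -33.326°, shortest Δλ = 167.63° (east) — crosses 180°.
Leg 2: -33.326° → +162.523°, shortest Δλ = -164.151° (west) — crosses 180°.
Leg 3: +162.523° → -41.369°, shortest Δλ = 156.108° (east) — crosses 180°.
Total crossings: 3.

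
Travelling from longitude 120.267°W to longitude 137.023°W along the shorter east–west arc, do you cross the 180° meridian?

No

Signed shortest Δλ = ((-137.023 − -120.267 + 180) mod 360) − 180 = -16.756°.
Going west by 16.756° from -120.267° reaches -137.023° without touching 180°.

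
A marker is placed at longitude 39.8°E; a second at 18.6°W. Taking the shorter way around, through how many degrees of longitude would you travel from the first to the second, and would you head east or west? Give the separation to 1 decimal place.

Raw difference: -18.6 − 39.8 = -58.4°.
Normalise into (−180°, 180°]: -58.4° stays -58.4°.
Negative ⇒ the second point lies to the west; separation 58.4°.

58.4° west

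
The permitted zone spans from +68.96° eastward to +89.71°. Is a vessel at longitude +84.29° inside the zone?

Band width going east from +68.96° to +89.71°: ((89.71 − 68.96) mod 360) = 20.75°.
Offset of +84.29° east of the west edge: ((84.29 − 68.96) mod 360) = 15.33°.
15.33° ≤ 20.75° ⇒ inside.

Yes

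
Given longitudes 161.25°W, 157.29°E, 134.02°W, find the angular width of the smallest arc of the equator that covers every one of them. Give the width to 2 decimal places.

68.69°

Sort the longitudes: -161.25°, -134.02°, +157.29°.
Eastward gaps between consecutive values (wrapping around): 27.23°, 291.31°, 41.46°.
Largest gap = 291.31° ⇒ minimal covering band is its complement: 360° − 291.31° = 68.69°.
Band runs from +157.29° eastward to -134.02°, crossing the antimeridian.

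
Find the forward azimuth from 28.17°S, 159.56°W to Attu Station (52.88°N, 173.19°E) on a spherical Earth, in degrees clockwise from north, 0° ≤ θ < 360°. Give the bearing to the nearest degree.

Δλ = 173.19 − -159.56 = 332.75°; wrapped into (−180°, 180°]: -27.25°.
θ = atan2( sin Δλ · cos φ₂ , cos φ₁ · sin φ₂ − sin φ₁ · cos φ₂ · cos Δλ )
  = atan2(-0.27632, 0.95621) = -16.118° → normalised to [0°, 360°): 343.882°.

344°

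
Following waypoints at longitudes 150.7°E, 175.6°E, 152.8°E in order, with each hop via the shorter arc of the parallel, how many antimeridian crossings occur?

0

Leg 1: +150.7° → +175.6°, shortest Δλ = 24.9° (east) — does not cross 180°.
Leg 2: +175.6° → +152.8°, shortest Δλ = -22.8° (west) — does not cross 180°.
Total crossings: 0.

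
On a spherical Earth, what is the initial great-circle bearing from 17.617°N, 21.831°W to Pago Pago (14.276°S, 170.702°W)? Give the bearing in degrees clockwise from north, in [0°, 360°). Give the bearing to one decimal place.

271.8°

Δλ = -170.702 − -21.831 = -148.871°.
θ = atan2( sin Δλ · cos φ₂ , cos φ₁ · sin φ₂ − sin φ₁ · cos φ₂ · cos Δλ )
  = atan2(-0.50100, 0.01604) = -88.166° → normalised to [0°, 360°): 271.834°.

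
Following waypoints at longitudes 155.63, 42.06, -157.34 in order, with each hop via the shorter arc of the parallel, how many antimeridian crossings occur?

Leg 1: +155.63° → +42.06°, shortest Δλ = -113.57° (west) — does not cross 180°.
Leg 2: +42.06° → -157.34°, shortest Δλ = 160.6° (east) — crosses 180°.
Total crossings: 1.

1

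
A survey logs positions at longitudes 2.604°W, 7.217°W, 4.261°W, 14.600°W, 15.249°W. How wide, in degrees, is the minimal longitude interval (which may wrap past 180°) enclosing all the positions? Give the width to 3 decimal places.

Sort the longitudes: -15.249°, -14.600°, -7.217°, -4.261°, -2.604°.
Eastward gaps between consecutive values (wrapping around): 0.649°, 7.383°, 2.956°, 1.657°, 347.355°.
Largest gap = 347.355° ⇒ minimal covering band is its complement: 360° − 347.355° = 12.645°.
Band runs from -15.249° eastward to -2.604°.

12.645°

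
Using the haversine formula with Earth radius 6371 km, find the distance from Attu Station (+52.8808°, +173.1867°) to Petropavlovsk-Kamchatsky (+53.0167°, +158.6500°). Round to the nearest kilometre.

972 km

Δλ = 158.6500 − 173.1867 = -14.5367°.
Δφ = 53.0167 − 52.8808 = 0.1359°.
a = sin²(Δφ/2) + cos φ₁ · cos φ₂ · sin²(Δλ/2) = 0.005812.
c = 2·atan2(√a, √(1−a)) = 0.15263 rad → d = 6371·c ≈ 972.38 km.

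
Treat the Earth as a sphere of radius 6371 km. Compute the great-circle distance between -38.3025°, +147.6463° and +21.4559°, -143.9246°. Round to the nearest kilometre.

Δλ = -143.9246 − 147.6463 = -291.5709°; wrapped into (−180°, 180°]: 68.4291°.
Δφ = 21.4559 − -38.3025 = 59.7584°.
a = sin²(Δφ/2) + cos φ₁ · cos φ₂ · sin²(Δλ/2) = 0.479099.
c = 2·atan2(√a, √(1−a)) = 1.52898 rad → d = 6371·c ≈ 9741.14 km.

9741 km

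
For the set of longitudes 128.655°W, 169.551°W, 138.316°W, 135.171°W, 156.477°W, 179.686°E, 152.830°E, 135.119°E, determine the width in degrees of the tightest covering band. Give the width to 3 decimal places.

96.226°

Sort the longitudes: -169.551°, -156.477°, -138.316°, -135.171°, -128.655°, +135.119°, +152.830°, +179.686°.
Eastward gaps between consecutive values (wrapping around): 13.074°, 18.161°, 3.145°, 6.516°, 263.774°, 17.711°, 26.856°, 10.763°.
Largest gap = 263.774° ⇒ minimal covering band is its complement: 360° − 263.774° = 96.226°.
Band runs from +135.119° eastward to -128.655°, crossing the antimeridian.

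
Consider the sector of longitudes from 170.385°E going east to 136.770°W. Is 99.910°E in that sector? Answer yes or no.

Band width going east from +170.385° to -136.770°: ((-136.770 − 170.385) mod 360) = 52.845°.
Offset of +99.910° east of the west edge: ((99.910 − 170.385) mod 360) = 289.525°.
289.525° > 52.845° ⇒ outside.

No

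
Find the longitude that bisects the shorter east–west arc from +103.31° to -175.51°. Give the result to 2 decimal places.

Signed shortest Δλ from +103.31° to -175.51° is +81.18°.
Midpoint longitude = +103.31° + (+81.18°)/2 = +103.31° + 40.59° = +143.90°.
(The naïve average (+103.31 + -175.51)/2 = -36.1° is on the wrong side of the globe.)

+143.90°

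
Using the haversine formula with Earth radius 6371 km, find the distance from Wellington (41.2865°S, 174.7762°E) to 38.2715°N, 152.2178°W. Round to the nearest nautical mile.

Δλ = -152.2178 − 174.7762 = -326.9940°; wrapped into (−180°, 180°]: 33.0060°.
Δφ = 38.2715 − -41.2865 = 79.5580°.
a = sin²(Δφ/2) + cos φ₁ · cos φ₂ · sin²(Δλ/2) = 0.456983.
c = 2·atan2(√a, √(1−a)) = 1.48466 rad → d = 6371·c ≈ 9458.74 km ≈ 5107.31 nmi.

5107 nmi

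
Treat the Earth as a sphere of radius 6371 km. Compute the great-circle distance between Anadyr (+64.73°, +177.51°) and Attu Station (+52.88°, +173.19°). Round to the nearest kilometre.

Δλ = 173.19 − 177.51 = -4.32°.
Δφ = 52.88 − 64.73 = -11.85°.
a = sin²(Δφ/2) + cos φ₁ · cos φ₂ · sin²(Δλ/2) = 0.011022.
c = 2·atan2(√a, √(1−a)) = 0.21036 rad → d = 6371·c ≈ 1340.18 km.

1340 km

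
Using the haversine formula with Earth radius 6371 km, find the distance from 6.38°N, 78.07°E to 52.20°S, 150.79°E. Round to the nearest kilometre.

9413 km

Δλ = 150.79 − 78.07 = 72.72°.
Δφ = -52.20 − 6.38 = -58.58°.
a = sin²(Δφ/2) + cos φ₁ · cos φ₂ · sin²(Δλ/2) = 0.453436.
c = 2·atan2(√a, √(1−a)) = 1.47753 rad → d = 6371·c ≈ 9413.37 km.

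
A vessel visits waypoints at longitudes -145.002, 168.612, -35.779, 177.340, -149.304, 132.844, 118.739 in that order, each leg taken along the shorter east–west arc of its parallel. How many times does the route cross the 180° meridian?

5

Leg 1: -145.002° → +168.612°, shortest Δλ = -46.386° (west) — crosses 180°.
Leg 2: +168.612° → -35.779°, shortest Δλ = 155.609° (east) — crosses 180°.
Leg 3: -35.779° → +177.340°, shortest Δλ = -146.881° (west) — crosses 180°.
Leg 4: +177.340° → -149.304°, shortest Δλ = 33.356° (east) — crosses 180°.
Leg 5: -149.304° → +132.844°, shortest Δλ = -77.852° (west) — crosses 180°.
Leg 6: +132.844° → +118.739°, shortest Δλ = -14.105° (west) — does not cross 180°.
Total crossings: 5.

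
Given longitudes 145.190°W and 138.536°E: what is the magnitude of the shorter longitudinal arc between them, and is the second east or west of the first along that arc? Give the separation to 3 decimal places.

Raw difference: 138.536 − -145.190 = 283.726°.
Normalise into (−180°, 180°]: 283.726° − 360° = -76.274°.
Negative ⇒ the second point lies to the west; separation 76.274°.

76.274° west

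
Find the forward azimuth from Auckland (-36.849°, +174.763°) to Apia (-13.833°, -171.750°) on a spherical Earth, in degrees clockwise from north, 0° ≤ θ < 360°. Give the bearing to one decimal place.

Δλ = -171.750 − 174.763 = -346.513°; wrapped into (−180°, 180°]: 13.487°.
θ = atan2( sin Δλ · cos φ₂ , cos φ₁ · sin φ₂ − sin φ₁ · cos φ₂ · cos Δλ )
  = atan2(0.22646, 0.37493) = 31.132° → normalised to [0°, 360°): 31.132°.

31.1°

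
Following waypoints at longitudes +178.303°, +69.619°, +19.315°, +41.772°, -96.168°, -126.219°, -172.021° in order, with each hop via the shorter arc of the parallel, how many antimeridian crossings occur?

0

Leg 1: +178.303° → +69.619°, shortest Δλ = -108.684° (west) — does not cross 180°.
Leg 2: +69.619° → +19.315°, shortest Δλ = -50.304° (west) — does not cross 180°.
Leg 3: +19.315° → +41.772°, shortest Δλ = 22.457° (east) — does not cross 180°.
Leg 4: +41.772° → -96.168°, shortest Δλ = -137.94° (west) — does not cross 180°.
Leg 5: -96.168° → -126.219°, shortest Δλ = -30.051° (west) — does not cross 180°.
Leg 6: -126.219° → -172.021°, shortest Δλ = -45.802° (west) — does not cross 180°.
Total crossings: 0.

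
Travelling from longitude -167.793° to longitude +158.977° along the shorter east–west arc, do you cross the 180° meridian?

Naïve |158.977 − -167.793| = 326.77° > 180°, so the shorter arc goes the other way round — across 180°.
Signed shortest Δλ = ((158.977 − -167.793 + 180) mod 360) − 180 = -33.23°.
Going west by 33.23° from -167.793° passes through 180° before reaching +158.977°.

Yes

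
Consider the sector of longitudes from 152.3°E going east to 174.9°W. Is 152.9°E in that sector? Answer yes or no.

Band width going east from +152.3° to -174.9°: ((-174.9 − 152.3) mod 360) = 32.8°.
Offset of +152.9° east of the west edge: ((152.9 − 152.3) mod 360) = 0.6°.
0.6° ≤ 32.8° ⇒ inside.

Yes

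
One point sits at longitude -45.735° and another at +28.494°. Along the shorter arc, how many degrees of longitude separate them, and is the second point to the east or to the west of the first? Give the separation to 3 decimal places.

Raw difference: 28.494 − -45.735 = 74.229°.
Normalise into (−180°, 180°]: 74.229° stays 74.229°.
Positive ⇒ the second point lies to the east; separation 74.229°.

74.229° east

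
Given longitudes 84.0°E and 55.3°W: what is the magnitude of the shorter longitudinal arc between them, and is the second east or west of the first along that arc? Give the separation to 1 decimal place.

139.3° west

Raw difference: -55.3 − 84.0 = -139.3°.
Normalise into (−180°, 180°]: -139.3° stays -139.3°.
Negative ⇒ the second point lies to the west; separation 139.3°.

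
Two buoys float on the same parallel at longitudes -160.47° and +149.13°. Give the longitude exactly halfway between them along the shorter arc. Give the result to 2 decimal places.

Signed shortest Δλ from -160.47° to +149.13° is -50.40°.
Midpoint longitude = -160.47° + (-50.40°)/2 = -160.47° − 25.20° = -185.67°.
Normalise into (−180°, 180°]: +174.33°.
(The naïve average (-160.47 + +149.13)/2 = -5.67° is on the wrong side of the globe.)

+174.33°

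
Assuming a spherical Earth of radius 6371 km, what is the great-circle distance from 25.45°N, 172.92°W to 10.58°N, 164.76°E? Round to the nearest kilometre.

2873 km

Δλ = 164.76 − -172.92 = 337.68°; wrapped into (−180°, 180°]: -22.32°.
Δφ = 10.58 − 25.45 = -14.87°.
a = sin²(Δφ/2) + cos φ₁ · cos φ₂ · sin²(Δλ/2) = 0.049996.
c = 2·atan2(√a, √(1−a)) = 0.45101 rad → d = 6371·c ≈ 2873.37 km.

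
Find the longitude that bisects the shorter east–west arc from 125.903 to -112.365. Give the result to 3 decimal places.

-173.231°

Signed shortest Δλ from +125.903° to -112.365° is +121.732°.
Midpoint longitude = +125.903° + (+121.732°)/2 = +125.903° + 60.866° = +186.769°.
Normalise into (−180°, 180°]: -173.231°.
(The naïve average (+125.903 + -112.365)/2 = 6.769° is on the wrong side of the globe.)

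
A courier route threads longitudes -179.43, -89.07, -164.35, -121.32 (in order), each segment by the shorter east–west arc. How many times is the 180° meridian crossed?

0

Leg 1: -179.43° → -89.07°, shortest Δλ = 90.36° (east) — does not cross 180°.
Leg 2: -89.07° → -164.35°, shortest Δλ = -75.28° (west) — does not cross 180°.
Leg 3: -164.35° → -121.32°, shortest Δλ = 43.03° (east) — does not cross 180°.
Total crossings: 0.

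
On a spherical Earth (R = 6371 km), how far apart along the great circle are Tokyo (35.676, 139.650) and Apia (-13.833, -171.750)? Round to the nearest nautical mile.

Δλ = -171.750 − 139.650 = -311.400°; wrapped into (−180°, 180°]: 48.600°.
Δφ = -13.833 − 35.676 = -49.509°.
a = sin²(Δφ/2) + cos φ₁ · cos φ₂ · sin²(Δλ/2) = 0.308909.
c = 2·atan2(√a, √(1−a)) = 1.17864 rad → d = 6371·c ≈ 7509.11 km ≈ 4054.60 nmi.

4055 nmi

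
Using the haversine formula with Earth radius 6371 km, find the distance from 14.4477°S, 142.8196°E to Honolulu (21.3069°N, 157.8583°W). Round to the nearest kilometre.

7595 km

Δλ = -157.8583 − 142.8196 = -300.6779°; wrapped into (−180°, 180°]: 59.3221°.
Δφ = 21.3069 − -14.4477 = 35.7546°.
a = sin²(Δφ/2) + cos φ₁ · cos φ₂ · sin²(Δλ/2) = 0.315176.
c = 2·atan2(√a, √(1−a)) = 1.19217 rad → d = 6371·c ≈ 7595.30 km.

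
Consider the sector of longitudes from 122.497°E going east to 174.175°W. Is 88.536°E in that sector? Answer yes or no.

Band width going east from +122.497° to -174.175°: ((-174.175 − 122.497) mod 360) = 63.328°.
Offset of +88.536° east of the west edge: ((88.536 − 122.497) mod 360) = 326.039°.
326.039° > 63.328° ⇒ outside.

No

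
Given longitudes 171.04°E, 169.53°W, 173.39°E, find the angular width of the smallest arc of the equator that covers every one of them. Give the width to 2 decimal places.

19.43°

Sort the longitudes: -169.53°, +171.04°, +173.39°.
Eastward gaps between consecutive values (wrapping around): 340.57°, 2.35°, 17.08°.
Largest gap = 340.57° ⇒ minimal covering band is its complement: 360° − 340.57° = 19.43°.
Band runs from +171.04° eastward to -169.53°, crossing the antimeridian.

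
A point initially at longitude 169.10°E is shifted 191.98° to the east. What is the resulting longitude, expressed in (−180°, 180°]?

Start at +169.10°; shift +191.98° → +361.08°.
+361.08° lies outside (−180°, 180°]; subtract 360° → +1.08°.

1.08°E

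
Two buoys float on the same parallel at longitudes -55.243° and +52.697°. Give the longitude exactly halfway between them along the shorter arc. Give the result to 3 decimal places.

-1.273°

Signed shortest Δλ from -55.243° to +52.697° is +107.940°.
Midpoint longitude = -55.243° + (+107.940°)/2 = -55.243° + 53.970° = -1.273°.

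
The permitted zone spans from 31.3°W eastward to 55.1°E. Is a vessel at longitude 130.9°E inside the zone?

Band width going east from -31.3° to +55.1°: ((55.1 − -31.3) mod 360) = 86.4°.
Offset of +130.9° east of the west edge: ((130.9 − -31.3) mod 360) = 162.2°.
162.2° > 86.4° ⇒ outside.

No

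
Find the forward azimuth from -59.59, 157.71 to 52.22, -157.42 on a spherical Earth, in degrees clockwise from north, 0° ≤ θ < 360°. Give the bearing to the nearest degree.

29°

Δλ = -157.42 − 157.71 = -315.13°; wrapped into (−180°, 180°]: 44.87°.
θ = atan2( sin Δλ · cos φ₂ , cos φ₁ · sin φ₂ − sin φ₁ · cos φ₂ · cos Δλ )
  = atan2(0.43221, 0.77452) = 29.163° → normalised to [0°, 360°): 29.163°.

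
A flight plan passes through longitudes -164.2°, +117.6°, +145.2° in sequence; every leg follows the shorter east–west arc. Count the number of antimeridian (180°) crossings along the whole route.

1

Leg 1: -164.2° → +117.6°, shortest Δλ = -78.2° (west) — crosses 180°.
Leg 2: +117.6° → +145.2°, shortest Δλ = 27.6° (east) — does not cross 180°.
Total crossings: 1.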